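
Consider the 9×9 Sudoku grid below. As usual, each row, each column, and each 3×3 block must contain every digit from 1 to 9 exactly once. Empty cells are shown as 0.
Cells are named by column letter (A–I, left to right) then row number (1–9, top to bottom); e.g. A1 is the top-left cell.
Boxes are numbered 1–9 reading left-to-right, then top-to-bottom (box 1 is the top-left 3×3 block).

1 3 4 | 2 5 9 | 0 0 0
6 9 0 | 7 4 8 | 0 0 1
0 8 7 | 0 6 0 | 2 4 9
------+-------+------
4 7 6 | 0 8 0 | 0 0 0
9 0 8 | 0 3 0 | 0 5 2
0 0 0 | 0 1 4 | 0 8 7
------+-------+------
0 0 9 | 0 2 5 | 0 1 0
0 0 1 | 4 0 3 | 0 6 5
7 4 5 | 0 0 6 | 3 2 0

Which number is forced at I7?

4

Cell I7 itself could take any of {4, 8} by direct elimination.
Consider where 4 can go in column I.
I1 is out (row 1 already has a 4).
I4 is out (row 4 already has a 4).
I9 is out (row 9 already has a 4).
So the only cell in column I that can hold 4 is I7.
Therefore I7 = 4.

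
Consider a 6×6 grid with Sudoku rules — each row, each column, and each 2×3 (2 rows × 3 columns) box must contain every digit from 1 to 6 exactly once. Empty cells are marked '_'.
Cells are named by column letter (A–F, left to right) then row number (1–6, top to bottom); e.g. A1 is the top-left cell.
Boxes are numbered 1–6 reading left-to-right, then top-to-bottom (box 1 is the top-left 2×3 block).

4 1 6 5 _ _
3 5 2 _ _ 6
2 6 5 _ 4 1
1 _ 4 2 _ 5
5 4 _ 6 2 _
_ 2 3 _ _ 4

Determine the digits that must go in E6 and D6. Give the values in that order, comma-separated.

For E6:
  Consider where 5 can go in box 6.
  F5 is out (row 5 already has a 5).
  D6 is out (column D already has a 5).
  So the only cell in box 6 that can hold 5 is E6.
  So E6 = 5.
For D6:
  Row 6 already contains {2, 3, 4}.
  Column D already contains {2, 5, 6}.
  Its 2×3 block (box 6) already contains {2, 4, 6}.
  The only value from 1–6 not eliminated is 1, so D6 = 1.

5,1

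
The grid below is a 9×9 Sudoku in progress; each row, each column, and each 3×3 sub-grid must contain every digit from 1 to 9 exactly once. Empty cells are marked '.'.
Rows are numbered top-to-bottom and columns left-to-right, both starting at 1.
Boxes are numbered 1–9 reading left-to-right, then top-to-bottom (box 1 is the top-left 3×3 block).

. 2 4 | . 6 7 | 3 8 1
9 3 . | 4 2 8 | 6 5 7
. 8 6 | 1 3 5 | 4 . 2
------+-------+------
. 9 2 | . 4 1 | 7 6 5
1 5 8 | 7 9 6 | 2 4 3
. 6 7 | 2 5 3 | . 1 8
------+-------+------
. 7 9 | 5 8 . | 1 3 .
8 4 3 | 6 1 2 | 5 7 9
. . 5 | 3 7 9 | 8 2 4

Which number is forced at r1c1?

Row 1 already contains {1, 2, 3, 4, 6, 7, 8}.
Column 1 already contains {1, 8, 9}.
Its 3×3 block (box 1) already contains {2, 3, 4, 6, 8, 9}.
The only value from 1–9 not eliminated is 5, so r1c1 = 5.

5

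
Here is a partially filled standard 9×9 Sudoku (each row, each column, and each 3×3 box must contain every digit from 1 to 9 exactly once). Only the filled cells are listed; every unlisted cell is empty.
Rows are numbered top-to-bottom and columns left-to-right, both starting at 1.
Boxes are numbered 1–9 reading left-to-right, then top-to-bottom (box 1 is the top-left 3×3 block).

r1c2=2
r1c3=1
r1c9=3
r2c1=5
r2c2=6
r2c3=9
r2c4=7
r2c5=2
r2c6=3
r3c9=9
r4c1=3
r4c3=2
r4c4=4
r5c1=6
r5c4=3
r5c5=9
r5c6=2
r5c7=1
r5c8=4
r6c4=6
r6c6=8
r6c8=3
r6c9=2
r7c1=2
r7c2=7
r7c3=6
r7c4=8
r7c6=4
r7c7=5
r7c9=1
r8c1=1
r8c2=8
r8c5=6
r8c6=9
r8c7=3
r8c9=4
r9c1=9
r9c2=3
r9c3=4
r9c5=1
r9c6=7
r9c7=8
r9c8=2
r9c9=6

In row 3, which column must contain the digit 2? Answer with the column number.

Consider where 2 can go in row 3.
r3c1 is out (column 1 already has a 2). r3c2 is out (column 2 already has a 2). r3c3 is out (column 3 already has a 2). r3c4 is out (box 2 already has a 2). The remaining empty cells in row 3 are similarly blocked.
So the only cell in row 3 that can hold 2 is r3c7.
That is column 7.

7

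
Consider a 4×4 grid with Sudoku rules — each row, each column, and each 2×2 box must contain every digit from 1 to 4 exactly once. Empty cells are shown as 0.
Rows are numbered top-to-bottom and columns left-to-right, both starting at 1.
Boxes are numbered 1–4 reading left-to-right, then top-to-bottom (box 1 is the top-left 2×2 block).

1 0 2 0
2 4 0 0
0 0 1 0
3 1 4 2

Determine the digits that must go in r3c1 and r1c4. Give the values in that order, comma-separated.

For r3c1:
  Row 3 already contains {1}.
  Column 1 already contains {1, 2, 3}.
  Its 2×2 block (box 3) already contains {1, 3}.
  The only value from 1–4 not eliminated is 4, so r3c1 = 4.
For r1c4:
  Consider where 4 can go in column 4.
  r2c4 is out (row 2 already has a 4).
  r3c4 is out (box 4 already has a 4).
  So the only cell in column 4 that can hold 4 is r1c4.
  So r1c4 = 4.

4,4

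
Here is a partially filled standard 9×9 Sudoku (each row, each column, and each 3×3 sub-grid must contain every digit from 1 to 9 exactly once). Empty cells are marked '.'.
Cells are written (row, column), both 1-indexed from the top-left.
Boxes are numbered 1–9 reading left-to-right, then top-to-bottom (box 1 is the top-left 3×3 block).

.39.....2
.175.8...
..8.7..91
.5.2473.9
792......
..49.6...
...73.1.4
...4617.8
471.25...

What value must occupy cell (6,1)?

Cell (6,1) itself could take any of {1, 3, 8} by direct elimination.
Consider where 3 can go in row 6.
(6,2) is out (column 2 already has a 3).
(6,5) is out (column 5 already has a 3).
(6,7) is out (column 7 already has a 3).
(6,8) is out (box 6 already has a 3).
(6,9) is out (box 6 already has a 3).
So the only cell in row 6 that can hold 3 is (6,1).
Therefore (6,1) = 3.

3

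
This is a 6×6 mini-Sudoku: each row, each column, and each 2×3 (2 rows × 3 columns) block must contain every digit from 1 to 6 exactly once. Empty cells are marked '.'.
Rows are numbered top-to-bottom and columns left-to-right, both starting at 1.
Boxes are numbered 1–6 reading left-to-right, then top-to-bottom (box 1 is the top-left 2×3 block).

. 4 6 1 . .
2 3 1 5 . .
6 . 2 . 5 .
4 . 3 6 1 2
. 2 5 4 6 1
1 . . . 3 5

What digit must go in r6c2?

Row 6 already contains {1, 3, 5}.
Column 2 already contains {2, 3, 4}.
Its 2×3 block (box 5) already contains {1, 2, 5}.
The only value from 1–6 not eliminated is 6, so r6c2 = 6.

6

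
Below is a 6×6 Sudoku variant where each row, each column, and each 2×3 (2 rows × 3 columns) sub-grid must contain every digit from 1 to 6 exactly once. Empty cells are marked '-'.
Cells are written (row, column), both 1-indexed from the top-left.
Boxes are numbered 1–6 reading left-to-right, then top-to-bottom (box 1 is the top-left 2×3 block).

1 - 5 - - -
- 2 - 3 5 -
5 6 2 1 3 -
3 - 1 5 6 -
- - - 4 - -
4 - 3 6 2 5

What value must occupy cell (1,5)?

Row 1 already contains {1, 5}.
Column 5 already contains {2, 3, 5, 6}.
Its 2×3 block (box 2) already contains {3, 5}.
The only value from 1–6 not eliminated is 4, so (1,5) = 4.

4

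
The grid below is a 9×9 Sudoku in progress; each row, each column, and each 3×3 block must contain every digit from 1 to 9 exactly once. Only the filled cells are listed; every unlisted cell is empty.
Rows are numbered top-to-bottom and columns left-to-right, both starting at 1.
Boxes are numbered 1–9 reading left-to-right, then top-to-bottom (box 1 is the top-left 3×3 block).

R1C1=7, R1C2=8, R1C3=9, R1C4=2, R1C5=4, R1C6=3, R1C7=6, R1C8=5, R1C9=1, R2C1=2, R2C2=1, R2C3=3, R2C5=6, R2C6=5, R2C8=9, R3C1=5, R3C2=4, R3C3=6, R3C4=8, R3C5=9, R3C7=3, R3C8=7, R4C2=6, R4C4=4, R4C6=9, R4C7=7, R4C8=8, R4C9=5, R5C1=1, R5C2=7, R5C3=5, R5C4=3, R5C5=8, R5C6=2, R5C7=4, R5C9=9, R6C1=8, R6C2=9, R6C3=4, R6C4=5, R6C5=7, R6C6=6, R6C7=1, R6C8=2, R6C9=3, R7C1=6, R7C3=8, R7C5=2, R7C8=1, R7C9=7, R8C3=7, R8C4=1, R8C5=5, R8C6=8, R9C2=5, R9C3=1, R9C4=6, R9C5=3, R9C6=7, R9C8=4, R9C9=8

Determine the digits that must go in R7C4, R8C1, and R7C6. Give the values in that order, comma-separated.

9,4,4

For R7C4:
  Row 7 already contains {1, 2, 6, 7, 8}.
  Column 4 already contains {1, 2, 3, 4, 5, 6, 8}.
  Its 3×3 block (box 8) already contains {1, 2, 3, 5, 6, 7, 8}.
  The only value from 1–9 not eliminated is 9, so R7C4 = 9.
For R8C1:
  Consider where 4 can go in row 8.
  R8C2 is out (column 2 already has a 4).
  R8C7 is out (column 7 already has a 4).
  R8C8 is out (column 8 already has a 4).
  R8C9 is out (box 9 already has a 4).
  So the only cell in row 8 that can hold 4 is R8C1.
  So R8C1 = 4.
For R7C6:
  Row 7 already contains {1, 2, 6, 7, 8}.
  Column 6 already contains {2, 3, 5, 6, 7, 8, 9}.
  Its 3×3 block (box 8) already contains {1, 2, 3, 5, 6, 7, 8}.
  The only value from 1–9 not eliminated is 4, so R7C6 = 4.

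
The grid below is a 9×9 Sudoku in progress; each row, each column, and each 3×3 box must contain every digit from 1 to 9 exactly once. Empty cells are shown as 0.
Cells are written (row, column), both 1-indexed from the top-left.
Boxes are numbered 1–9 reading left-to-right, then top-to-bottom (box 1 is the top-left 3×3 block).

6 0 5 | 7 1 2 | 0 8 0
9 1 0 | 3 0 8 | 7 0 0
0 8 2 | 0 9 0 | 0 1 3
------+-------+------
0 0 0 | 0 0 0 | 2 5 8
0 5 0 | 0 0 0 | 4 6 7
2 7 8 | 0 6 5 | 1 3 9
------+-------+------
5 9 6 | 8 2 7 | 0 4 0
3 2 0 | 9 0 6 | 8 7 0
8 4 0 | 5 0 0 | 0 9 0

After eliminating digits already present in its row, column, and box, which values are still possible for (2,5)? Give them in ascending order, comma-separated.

4,5

Row 2 already contains {1, 3, 7, 8, 9}.
Column 5 already contains {1, 2, 6, 9}.
Its 3×3 block (box 2) already contains {1, 2, 3, 7, 8, 9}.
Removing those from 1–9 leaves {4, 5} as the candidates for (2,5).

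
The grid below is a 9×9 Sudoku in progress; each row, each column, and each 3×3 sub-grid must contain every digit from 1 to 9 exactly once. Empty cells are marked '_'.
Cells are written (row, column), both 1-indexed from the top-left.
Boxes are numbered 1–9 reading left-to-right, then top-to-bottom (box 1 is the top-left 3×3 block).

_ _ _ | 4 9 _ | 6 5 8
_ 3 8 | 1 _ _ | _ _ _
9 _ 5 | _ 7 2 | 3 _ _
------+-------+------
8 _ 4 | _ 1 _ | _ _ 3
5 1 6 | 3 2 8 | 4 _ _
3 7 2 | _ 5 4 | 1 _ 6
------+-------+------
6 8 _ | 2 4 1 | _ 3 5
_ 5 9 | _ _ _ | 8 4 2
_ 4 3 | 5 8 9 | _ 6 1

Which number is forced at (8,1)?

1

Cell (8,1) itself could take any of {1, 7} by direct elimination.
Consider where 1 can go in row 8.
(8,4) is out (column 4 already has a 1).
(8,5) is out (column 5 already has a 1).
(8,6) is out (column 6 already has a 1).
So the only cell in row 8 that can hold 1 is (8,1).
Therefore (8,1) = 1.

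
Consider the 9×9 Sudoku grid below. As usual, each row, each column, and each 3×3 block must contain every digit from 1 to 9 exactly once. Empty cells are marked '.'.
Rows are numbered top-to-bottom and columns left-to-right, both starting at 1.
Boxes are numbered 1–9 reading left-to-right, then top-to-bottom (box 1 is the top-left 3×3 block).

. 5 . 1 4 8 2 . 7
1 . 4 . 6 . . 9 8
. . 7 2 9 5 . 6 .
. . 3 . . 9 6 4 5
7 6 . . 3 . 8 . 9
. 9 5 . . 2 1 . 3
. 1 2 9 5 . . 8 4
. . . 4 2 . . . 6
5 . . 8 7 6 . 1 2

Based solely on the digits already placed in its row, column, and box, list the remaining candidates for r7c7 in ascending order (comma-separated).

3,7

Row 7 already contains {1, 2, 4, 5, 8, 9}.
Column 7 already contains {1, 2, 6, 8}.
Its 3×3 block (box 9) already contains {1, 2, 4, 6, 8}.
Removing those from 1–9 leaves {3, 7} as the candidates for r7c7.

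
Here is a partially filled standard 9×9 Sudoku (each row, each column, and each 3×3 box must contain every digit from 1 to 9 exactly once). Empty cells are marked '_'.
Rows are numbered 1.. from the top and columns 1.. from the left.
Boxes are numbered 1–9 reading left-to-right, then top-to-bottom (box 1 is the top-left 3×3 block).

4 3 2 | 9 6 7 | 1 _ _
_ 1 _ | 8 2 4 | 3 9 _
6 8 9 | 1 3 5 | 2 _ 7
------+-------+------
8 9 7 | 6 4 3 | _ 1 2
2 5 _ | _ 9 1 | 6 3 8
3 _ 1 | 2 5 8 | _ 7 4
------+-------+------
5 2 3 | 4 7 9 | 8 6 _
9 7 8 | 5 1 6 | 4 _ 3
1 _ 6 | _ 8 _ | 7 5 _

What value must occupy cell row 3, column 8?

Row 3 already contains {1, 2, 3, 5, 6, 7, 8, 9}.
Column 8 already contains {1, 3, 5, 6, 7, 9}.
Its 3×3 block (box 3) already contains {1, 2, 3, 7, 9}.
The only value from 1–9 not eliminated is 4, so row 3, column 8 = 4.

4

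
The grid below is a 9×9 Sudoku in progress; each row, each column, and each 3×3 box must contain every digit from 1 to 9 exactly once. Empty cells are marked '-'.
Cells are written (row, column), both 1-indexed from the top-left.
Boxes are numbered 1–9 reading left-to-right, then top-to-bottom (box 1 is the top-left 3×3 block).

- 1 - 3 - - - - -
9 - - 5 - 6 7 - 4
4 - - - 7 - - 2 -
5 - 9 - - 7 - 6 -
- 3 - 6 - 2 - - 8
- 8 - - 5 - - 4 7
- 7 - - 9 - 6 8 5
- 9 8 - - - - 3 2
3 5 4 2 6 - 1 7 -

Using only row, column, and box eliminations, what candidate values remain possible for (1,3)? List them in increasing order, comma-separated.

Row 1 already contains {1, 3}.
Column 3 already contains {4, 8, 9}.
Its 3×3 block (box 1) already contains {1, 4, 9}.
Removing those from 1–9 leaves {2, 5, 6, 7} as the candidates for (1,3).

2,5,6,7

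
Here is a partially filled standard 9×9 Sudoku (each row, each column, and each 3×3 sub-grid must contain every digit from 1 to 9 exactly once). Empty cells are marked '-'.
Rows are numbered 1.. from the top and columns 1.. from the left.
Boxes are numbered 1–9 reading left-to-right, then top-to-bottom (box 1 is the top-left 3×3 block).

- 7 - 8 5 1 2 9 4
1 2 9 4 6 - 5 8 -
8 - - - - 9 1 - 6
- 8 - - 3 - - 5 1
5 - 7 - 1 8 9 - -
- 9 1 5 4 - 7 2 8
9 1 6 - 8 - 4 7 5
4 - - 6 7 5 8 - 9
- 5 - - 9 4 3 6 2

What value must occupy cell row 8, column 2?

3

Row 8 already contains {4, 5, 6, 7, 8, 9}.
Column 2 already contains {1, 2, 5, 7, 8, 9}.
Its 3×3 block (box 7) already contains {1, 4, 5, 6, 9}.
The only value from 1–9 not eliminated is 3, so row 8, column 2 = 3.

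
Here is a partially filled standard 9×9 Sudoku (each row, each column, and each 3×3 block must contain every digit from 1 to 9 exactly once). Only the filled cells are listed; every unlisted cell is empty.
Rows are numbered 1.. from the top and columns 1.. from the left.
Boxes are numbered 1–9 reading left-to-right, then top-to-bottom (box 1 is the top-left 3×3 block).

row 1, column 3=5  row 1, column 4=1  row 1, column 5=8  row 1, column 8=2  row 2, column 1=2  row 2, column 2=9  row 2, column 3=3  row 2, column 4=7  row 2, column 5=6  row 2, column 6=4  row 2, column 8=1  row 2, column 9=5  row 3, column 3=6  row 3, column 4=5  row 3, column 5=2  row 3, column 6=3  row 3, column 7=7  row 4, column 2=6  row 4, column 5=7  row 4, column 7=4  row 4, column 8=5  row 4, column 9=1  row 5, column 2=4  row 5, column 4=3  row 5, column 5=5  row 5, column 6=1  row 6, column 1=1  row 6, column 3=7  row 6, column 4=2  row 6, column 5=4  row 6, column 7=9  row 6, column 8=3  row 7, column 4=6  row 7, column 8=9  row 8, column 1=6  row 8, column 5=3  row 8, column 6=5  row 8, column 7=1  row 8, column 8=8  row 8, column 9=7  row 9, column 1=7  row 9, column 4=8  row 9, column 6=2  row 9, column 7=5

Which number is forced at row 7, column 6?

7

Row 7 already contains {6, 9}.
Column 6 already contains {1, 2, 3, 4, 5}.
Its 3×3 block (box 8) already contains {2, 3, 5, 6, 8}.
The only value from 1–9 not eliminated is 7, so row 7, column 6 = 7.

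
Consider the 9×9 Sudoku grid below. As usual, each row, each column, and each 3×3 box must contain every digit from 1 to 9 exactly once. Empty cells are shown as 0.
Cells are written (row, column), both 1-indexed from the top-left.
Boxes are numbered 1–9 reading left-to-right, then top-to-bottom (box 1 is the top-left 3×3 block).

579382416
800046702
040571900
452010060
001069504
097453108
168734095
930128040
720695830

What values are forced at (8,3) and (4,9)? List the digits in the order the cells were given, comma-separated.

For (8,3):
  Row 8 already contains {1, 2, 3, 4, 8, 9}.
  Column 3 already contains {1, 2, 7, 8, 9}.
  Its 3×3 block (box 7) already contains {1, 2, 3, 6, 7, 8, 9}.
  The only value from 1–9 not eliminated is 5, so (8,3) = 5.
For (4,9):
  Consider where 9 can go in box 6.
  (4,7) is out (column 7 already has a 9).
  (5,8) is out (row 5 already has a 9).
  (6,8) is out (row 6 already has a 9).
  So the only cell in box 6 that can hold 9 is (4,9).
  So (4,9) = 9.

5,9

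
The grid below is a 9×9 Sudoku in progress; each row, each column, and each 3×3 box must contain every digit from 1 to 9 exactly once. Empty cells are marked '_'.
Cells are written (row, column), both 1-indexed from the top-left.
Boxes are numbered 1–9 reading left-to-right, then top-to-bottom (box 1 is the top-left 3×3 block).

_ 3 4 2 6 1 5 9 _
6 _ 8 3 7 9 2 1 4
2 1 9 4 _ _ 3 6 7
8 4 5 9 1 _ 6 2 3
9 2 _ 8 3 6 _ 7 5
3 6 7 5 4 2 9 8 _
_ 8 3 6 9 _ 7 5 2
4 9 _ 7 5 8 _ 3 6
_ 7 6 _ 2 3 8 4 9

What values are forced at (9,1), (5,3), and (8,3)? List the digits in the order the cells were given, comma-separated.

For (9,1):
  Consider where 5 can go in column 1.
  (1,1) is out (row 1 already has a 5).
  (7,1) is out (row 7 already has a 5).
  So the only cell in column 1 that can hold 5 is (9,1).
  So (9,1) = 5.
For (5,3):
  Row 5 already contains {2, 3, 5, 6, 7, 8, 9}.
  Column 3 already contains {3, 4, 5, 6, 7, 8, 9}.
  Its 3×3 block (box 4) already contains {2, 3, 4, 5, 6, 7, 8, 9}.
  The only value from 1–9 not eliminated is 1, so (5,3) = 1.
For (8,3):
  Consider where 2 can go in column 3.
  (5,3) is out (row 5 already has a 2).
  So the only cell in column 3 that can hold 2 is (8,3).
  So (8,3) = 2.

5,1,2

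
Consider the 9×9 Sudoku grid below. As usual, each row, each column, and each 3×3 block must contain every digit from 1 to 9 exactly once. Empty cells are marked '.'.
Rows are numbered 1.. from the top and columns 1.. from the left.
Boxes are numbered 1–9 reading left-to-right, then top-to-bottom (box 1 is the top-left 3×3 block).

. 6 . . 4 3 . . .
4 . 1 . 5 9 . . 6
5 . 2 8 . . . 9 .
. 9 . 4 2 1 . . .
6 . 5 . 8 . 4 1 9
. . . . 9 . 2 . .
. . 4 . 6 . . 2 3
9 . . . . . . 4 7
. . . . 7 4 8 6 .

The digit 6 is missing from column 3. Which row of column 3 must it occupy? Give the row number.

8

Consider where 6 can go in column 3.
row 1, column 3 is out (row 1 already has a 6).
row 4, column 3 is out (box 4 already has a 6).
row 6, column 3 is out (box 4 already has a 6).
row 9, column 3 is out (row 9 already has a 6).
So the only cell in column 3 that can hold 6 is row 8, column 3.
That is row 8.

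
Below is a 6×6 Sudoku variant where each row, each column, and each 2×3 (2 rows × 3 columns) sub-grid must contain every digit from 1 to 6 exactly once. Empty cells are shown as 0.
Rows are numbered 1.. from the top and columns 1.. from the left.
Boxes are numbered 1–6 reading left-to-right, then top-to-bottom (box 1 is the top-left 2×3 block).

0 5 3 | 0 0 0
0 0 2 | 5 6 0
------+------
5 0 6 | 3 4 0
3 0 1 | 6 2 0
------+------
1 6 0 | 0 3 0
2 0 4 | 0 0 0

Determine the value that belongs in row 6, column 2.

3

Row 6 already contains {2, 4}.
Column 2 already contains {5, 6}.
Its 2×3 block (box 5) already contains {1, 2, 4, 6}.
The only value from 1–6 not eliminated is 3, so row 6, column 2 = 3.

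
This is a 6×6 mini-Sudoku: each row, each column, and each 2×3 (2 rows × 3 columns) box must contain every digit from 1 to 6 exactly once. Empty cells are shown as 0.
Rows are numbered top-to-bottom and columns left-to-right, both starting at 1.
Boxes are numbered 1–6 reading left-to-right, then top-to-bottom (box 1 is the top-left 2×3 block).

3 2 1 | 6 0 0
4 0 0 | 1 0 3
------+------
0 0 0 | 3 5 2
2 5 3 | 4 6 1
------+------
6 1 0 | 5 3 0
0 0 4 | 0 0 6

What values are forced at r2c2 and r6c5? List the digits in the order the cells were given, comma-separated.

For r2c2:
  Row 2 already contains {1, 3, 4}.
  Column 2 already contains {1, 2, 5}.
  Its 2×3 block (box 1) already contains {1, 2, 3, 4}.
  The only value from 1–6 not eliminated is 6, so r2c2 = 6.
For r6c5:
  Consider where 1 can go in column 5.
  r1c5 is out (row 1 already has a 1).
  r2c5 is out (row 2 already has a 1).
  So the only cell in column 5 that can hold 1 is r6c5.
  So r6c5 = 1.

6,1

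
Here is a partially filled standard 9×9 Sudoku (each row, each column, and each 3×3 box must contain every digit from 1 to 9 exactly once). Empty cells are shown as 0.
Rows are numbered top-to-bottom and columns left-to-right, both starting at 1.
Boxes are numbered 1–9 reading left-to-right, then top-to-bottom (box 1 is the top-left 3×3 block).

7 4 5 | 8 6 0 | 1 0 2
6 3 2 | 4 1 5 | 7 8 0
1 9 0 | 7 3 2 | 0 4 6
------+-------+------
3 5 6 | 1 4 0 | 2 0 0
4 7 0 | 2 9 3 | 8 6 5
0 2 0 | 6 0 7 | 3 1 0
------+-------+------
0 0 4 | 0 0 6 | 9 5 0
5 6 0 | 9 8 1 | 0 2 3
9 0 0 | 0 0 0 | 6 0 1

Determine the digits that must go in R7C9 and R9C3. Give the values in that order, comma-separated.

8,3

For R7C9:
  Consider where 8 can go in box 9.
  R8C7 is out (row 8 already has a 8).
  R9C8 is out (column 8 already has a 8).
  So the only cell in box 9 that can hold 8 is R7C9.
  So R7C9 = 8.
For R9C3:
  Consider where 3 can go in box 7.
  R7C1 is out (column 1 already has a 3).
  R7C2 is out (column 2 already has a 3).
  R8C3 is out (row 8 already has a 3).
  R9C2 is out (column 2 already has a 3).
  So the only cell in box 7 that can hold 3 is R9C3.
  So R9C3 = 3.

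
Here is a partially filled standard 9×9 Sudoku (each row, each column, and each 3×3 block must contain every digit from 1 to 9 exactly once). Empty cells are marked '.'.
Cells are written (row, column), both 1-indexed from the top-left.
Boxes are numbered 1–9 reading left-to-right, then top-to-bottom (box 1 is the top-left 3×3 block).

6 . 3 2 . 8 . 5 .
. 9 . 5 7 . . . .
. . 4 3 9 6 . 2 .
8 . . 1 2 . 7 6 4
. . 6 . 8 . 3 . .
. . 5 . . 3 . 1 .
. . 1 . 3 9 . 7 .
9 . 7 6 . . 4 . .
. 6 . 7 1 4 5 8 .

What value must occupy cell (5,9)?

5

Cell (5,9) itself could take any of {2, 5, 9} by direct elimination.
Consider where 5 can go in column 9.
(1,9) is out (row 1 already has a 5). (2,9) is out (row 2 already has a 5). (3,9) is out (box 3 already has a 5). (6,9) is out (row 6 already has a 5). The remaining empty cells in column 9 are similarly blocked.
So the only cell in column 9 that can hold 5 is (5,9).
Therefore (5,9) = 5.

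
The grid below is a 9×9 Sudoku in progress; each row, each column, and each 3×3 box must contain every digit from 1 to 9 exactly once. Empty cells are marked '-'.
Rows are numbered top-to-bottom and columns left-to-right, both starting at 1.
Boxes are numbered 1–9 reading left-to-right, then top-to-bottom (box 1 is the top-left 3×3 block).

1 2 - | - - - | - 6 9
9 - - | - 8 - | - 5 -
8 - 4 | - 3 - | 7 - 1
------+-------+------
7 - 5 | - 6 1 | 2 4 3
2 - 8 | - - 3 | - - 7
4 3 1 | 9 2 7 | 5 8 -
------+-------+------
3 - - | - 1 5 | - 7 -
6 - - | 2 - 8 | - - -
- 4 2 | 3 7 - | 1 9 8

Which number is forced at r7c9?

Cell r7c9 itself could take any of {2, 4, 6} by direct elimination.
Consider where 2 can go in box 9.
r7c7 is out (column 7 already has a 2).
r8c7 is out (row 8 already has a 2).
r8c8 is out (row 8 already has a 2).
r8c9 is out (row 8 already has a 2).
So the only cell in box 9 that can hold 2 is r7c9.
Therefore r7c9 = 2.

2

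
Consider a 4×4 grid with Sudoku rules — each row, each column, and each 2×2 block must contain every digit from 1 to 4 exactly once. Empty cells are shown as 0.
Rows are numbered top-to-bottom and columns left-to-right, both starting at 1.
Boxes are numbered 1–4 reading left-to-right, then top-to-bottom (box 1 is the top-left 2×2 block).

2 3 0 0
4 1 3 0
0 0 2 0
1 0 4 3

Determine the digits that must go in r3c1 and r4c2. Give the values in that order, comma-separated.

For r3c1:
  Row 3 already contains {2}.
  Column 1 already contains {1, 2, 4}.
  Its 2×2 block (box 3) already contains {1}.
  The only value from 1–4 not eliminated is 3, so r3c1 = 3.
For r4c2:
  Row 4 already contains {1, 3, 4}.
  Column 2 already contains {1, 3}.
  Its 2×2 block (box 3) already contains {1}.
  The only value from 1–4 not eliminated is 2, so r4c2 = 2.

3,2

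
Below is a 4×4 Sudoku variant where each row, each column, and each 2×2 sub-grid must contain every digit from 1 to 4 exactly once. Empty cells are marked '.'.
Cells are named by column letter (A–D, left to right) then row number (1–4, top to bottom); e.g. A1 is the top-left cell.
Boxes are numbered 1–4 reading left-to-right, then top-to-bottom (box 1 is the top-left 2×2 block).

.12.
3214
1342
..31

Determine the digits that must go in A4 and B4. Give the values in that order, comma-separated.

For A4:
  Consider where 2 can go in column A.
  A1 is out (row 1 already has a 2).
  So the only cell in column A that can hold 2 is A4.
  So A4 = 2.
For B4:
  Row 4 already contains {1, 3}.
  Column B already contains {1, 2, 3}.
  Its 2×2 block (box 3) already contains {1, 3}.
  The only value from 1–4 not eliminated is 4, so B4 = 4.

2,4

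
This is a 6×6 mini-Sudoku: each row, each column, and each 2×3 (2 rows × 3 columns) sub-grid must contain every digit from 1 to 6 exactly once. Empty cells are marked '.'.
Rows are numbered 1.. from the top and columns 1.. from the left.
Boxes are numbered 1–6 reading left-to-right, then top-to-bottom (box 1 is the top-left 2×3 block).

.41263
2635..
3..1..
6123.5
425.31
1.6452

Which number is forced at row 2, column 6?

4

Row 2 already contains {2, 3, 5, 6}.
Column 6 already contains {1, 2, 3, 5}.
Its 2×3 block (box 2) already contains {2, 3, 5, 6}.
The only value from 1–6 not eliminated is 4, so row 2, column 6 = 4.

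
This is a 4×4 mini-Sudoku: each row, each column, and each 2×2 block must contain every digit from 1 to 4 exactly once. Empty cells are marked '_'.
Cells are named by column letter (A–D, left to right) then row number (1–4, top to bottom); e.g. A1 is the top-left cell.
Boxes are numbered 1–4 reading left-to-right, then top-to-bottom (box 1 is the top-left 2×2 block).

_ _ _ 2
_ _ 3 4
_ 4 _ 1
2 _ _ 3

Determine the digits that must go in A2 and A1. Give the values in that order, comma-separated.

1,4

For A2:
  Row 2 already contains {3, 4}.
  Column A already contains {2}.
  Its 2×2 block (box 1) already contains {}.
  The only value from 1–4 not eliminated is 1, so A2 = 1.
For A1:
  Consider where 4 can go in box 1.
  B1 is out (column B already has a 4).
  A2 is out (row 2 already has a 4).
  B2 is out (row 2 already has a 4).
  So the only cell in box 1 that can hold 4 is A1.
  So A1 = 4.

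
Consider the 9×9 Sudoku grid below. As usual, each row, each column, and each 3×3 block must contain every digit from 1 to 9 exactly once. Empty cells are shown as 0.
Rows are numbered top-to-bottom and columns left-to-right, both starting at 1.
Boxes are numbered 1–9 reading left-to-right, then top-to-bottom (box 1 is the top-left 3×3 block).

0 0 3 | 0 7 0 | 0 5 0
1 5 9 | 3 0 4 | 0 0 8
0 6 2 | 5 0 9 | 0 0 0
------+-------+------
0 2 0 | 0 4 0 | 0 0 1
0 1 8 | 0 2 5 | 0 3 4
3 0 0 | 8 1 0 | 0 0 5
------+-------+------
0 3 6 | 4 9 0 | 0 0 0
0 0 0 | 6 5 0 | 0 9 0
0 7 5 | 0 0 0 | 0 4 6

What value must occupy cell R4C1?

5

Cell R4C1 itself could take any of {5, 6, 7, 9} by direct elimination.
Consider where 5 can go in row 4.
R4C3 is out (column 3 already has a 5).
R4C4 is out (column 4 already has a 5).
R4C6 is out (column 6 already has a 5).
R4C7 is out (box 6 already has a 5).
R4C8 is out (column 8 already has a 5).
So the only cell in row 4 that can hold 5 is R4C1.
Therefore R4C1 = 5.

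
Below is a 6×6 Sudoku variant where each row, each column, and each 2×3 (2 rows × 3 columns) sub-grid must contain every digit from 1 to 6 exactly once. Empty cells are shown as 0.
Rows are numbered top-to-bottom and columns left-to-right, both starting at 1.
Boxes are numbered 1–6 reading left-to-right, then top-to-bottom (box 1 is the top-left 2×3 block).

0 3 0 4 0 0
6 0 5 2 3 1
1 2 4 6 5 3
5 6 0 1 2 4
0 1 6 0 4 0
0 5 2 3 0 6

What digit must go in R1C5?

Row 1 already contains {3, 4}.
Column 5 already contains {2, 3, 4, 5}.
Its 2×3 block (box 2) already contains {1, 2, 3, 4}.
The only value from 1–6 not eliminated is 6, so R1C5 = 6.

6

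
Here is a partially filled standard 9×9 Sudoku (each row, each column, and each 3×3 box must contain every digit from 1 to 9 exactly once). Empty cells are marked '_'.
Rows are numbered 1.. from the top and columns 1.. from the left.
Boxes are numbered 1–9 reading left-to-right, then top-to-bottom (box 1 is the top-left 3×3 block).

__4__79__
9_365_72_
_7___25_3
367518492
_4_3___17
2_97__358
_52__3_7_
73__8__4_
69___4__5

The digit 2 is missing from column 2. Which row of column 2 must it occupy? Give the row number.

Consider where 2 can go in column 2.
row 2, column 2 is out (row 2 already has a 2).
row 6, column 2 is out (row 6 already has a 2).
So the only cell in column 2 that can hold 2 is row 1, column 2.
That is row 1.

1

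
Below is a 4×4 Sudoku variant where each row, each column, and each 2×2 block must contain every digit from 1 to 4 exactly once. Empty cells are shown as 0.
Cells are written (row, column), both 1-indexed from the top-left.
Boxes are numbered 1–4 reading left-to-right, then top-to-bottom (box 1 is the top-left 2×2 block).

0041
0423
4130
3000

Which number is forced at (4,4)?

4

Cell (4,4) itself could take any of {2, 4} by direct elimination.
Consider where 4 can go in box 4.
(3,4) is out (row 3 already has a 4).
(4,3) is out (column 3 already has a 4).
So the only cell in box 4 that can hold 4 is (4,4).
Therefore (4,4) = 4.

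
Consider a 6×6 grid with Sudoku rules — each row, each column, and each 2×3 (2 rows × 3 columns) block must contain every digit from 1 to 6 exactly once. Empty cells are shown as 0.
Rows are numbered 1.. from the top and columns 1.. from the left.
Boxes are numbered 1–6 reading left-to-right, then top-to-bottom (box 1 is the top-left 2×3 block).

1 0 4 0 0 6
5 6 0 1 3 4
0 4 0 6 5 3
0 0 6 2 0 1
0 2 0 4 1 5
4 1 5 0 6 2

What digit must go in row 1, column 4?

5

Row 1 already contains {1, 4, 6}.
Column 4 already contains {1, 2, 4, 6}.
Its 2×3 block (box 2) already contains {1, 3, 4, 6}.
The only value from 1–6 not eliminated is 5, so row 1, column 4 = 5.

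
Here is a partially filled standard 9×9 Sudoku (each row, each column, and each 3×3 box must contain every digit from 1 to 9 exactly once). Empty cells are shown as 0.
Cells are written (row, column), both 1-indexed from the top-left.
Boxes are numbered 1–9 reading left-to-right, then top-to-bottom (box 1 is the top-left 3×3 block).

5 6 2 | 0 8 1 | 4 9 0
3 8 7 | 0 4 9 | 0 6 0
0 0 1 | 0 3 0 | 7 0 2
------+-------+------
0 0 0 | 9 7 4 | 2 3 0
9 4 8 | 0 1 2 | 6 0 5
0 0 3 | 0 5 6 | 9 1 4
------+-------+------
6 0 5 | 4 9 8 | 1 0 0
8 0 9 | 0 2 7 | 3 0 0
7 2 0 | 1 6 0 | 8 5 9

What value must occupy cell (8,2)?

1

Row 8 already contains {2, 3, 7, 8, 9}.
Column 2 already contains {2, 4, 6, 8}.
Its 3×3 block (box 7) already contains {2, 5, 6, 7, 8, 9}.
The only value from 1–9 not eliminated is 1, so (8,2) = 1.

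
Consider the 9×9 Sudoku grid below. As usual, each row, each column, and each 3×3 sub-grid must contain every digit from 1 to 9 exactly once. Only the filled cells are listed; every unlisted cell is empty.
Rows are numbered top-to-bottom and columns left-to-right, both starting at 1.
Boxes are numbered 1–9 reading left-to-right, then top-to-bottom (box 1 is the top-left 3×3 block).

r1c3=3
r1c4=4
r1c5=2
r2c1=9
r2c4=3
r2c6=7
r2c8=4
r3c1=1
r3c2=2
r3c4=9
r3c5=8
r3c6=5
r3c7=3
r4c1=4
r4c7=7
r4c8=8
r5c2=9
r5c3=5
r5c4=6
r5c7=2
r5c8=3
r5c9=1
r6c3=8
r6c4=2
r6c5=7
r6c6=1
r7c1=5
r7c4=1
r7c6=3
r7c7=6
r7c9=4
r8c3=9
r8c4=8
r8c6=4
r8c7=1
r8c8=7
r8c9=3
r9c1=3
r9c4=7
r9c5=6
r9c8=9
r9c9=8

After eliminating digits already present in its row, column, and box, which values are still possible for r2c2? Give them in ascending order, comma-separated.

Row 2 already contains {3, 4, 7, 9}.
Column 2 already contains {2, 9}.
Its 3×3 block (box 1) already contains {1, 2, 3, 9}.
Removing those from 1–9 leaves {5, 6, 8} as the candidates for r2c2.

5,6,8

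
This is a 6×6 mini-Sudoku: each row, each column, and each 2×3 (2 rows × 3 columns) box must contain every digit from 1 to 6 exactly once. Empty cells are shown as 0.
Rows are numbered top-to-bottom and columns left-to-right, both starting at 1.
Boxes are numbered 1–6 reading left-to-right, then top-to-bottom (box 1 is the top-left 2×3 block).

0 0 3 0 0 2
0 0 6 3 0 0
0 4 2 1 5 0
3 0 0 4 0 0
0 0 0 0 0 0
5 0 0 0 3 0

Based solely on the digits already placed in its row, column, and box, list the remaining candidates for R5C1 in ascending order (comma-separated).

1,2,4,6

Row 5 already contains {}.
Column 1 already contains {3, 5}.
Its 2×3 block (box 5) already contains {5}.
Removing those from 1–6 leaves {1, 2, 4, 6} as the candidates for R5C1.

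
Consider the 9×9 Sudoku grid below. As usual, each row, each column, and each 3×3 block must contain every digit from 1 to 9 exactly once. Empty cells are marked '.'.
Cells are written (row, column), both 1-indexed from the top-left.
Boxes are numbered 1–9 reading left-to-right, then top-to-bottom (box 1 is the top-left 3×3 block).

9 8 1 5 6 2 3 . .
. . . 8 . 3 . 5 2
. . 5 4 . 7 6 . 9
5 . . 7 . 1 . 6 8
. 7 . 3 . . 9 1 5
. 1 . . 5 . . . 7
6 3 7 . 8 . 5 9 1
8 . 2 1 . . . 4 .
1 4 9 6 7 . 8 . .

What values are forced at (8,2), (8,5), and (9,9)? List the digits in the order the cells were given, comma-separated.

5,3,3

For (8,2):
  Row 8 already contains {1, 2, 4, 8}.
  Column 2 already contains {1, 3, 4, 7, 8}.
  Its 3×3 block (box 7) already contains {1, 2, 3, 4, 6, 7, 8, 9}.
  The only value from 1–9 not eliminated is 5, so (8,2) = 5.
For (8,5):
  Consider where 3 can go in box 8.
  (7,4) is out (row 7 already has a 3).
  (7,6) is out (row 7 already has a 3).
  (8,6) is out (column 6 already has a 3).
  (9,6) is out (column 6 already has a 3).
  So the only cell in box 8 that can hold 3 is (8,5).
  So (8,5) = 3.
For (9,9):
  Row 9 already contains {1, 4, 6, 7, 8, 9}.
  Column 9 already contains {1, 2, 5, 7, 8, 9}.
  Its 3×3 block (box 9) already contains {1, 4, 5, 8, 9}.
  The only value from 1–9 not eliminated is 3, so (9,9) = 3.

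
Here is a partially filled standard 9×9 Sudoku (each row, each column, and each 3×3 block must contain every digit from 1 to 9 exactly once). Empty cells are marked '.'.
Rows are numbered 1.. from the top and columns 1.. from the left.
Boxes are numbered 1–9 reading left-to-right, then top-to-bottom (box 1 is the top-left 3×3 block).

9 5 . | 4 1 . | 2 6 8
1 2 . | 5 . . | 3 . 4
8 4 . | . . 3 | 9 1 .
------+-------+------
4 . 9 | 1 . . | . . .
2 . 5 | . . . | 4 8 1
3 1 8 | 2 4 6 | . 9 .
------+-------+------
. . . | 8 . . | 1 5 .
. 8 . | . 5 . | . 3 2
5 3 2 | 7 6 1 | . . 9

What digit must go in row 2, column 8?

7

Row 2 already contains {1, 2, 3, 4, 5}.
Column 8 already contains {1, 3, 5, 6, 8, 9}.
Its 3×3 block (box 3) already contains {1, 2, 3, 4, 6, 8, 9}.
The only value from 1–9 not eliminated is 7, so row 2, column 8 = 7.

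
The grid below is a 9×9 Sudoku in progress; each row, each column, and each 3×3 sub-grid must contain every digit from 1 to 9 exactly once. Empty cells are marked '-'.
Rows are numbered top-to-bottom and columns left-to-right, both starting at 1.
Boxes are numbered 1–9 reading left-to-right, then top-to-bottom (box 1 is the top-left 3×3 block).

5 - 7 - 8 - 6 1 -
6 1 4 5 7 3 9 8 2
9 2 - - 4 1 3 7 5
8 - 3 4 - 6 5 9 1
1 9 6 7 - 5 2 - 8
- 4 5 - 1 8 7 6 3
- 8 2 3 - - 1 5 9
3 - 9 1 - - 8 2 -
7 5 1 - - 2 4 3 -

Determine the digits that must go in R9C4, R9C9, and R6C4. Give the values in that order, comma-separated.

For R9C4:
  Consider where 8 can go in row 9.
  R9C5 is out (column 5 already has a 8).
  R9C9 is out (column 9 already has a 8).
  So the only cell in row 9 that can hold 8 is R9C4.
  So R9C4 = 8.
For R9C9:
  Row 9 already contains {1, 2, 3, 4, 5, 7}.
  Column 9 already contains {1, 2, 3, 5, 8, 9}.
  Its 3×3 block (box 9) already contains {1, 2, 3, 4, 5, 8, 9}.
  The only value from 1–9 not eliminated is 6, so R9C9 = 6.
For R6C4:
  Consider where 9 can go in box 5.
  R4C5 is out (row 4 already has a 9).
  R5C5 is out (row 5 already has a 9).
  So the only cell in box 5 that can hold 9 is R6C4.
  So R6C4 = 9.

8,6,9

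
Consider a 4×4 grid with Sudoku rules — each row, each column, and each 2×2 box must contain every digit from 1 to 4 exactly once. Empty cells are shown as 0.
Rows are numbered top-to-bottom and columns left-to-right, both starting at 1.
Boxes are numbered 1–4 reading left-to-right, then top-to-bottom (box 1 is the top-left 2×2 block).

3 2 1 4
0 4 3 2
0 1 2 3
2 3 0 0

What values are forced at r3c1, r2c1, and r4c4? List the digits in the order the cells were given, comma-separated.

4,1,1

For r3c1:
  Row 3 already contains {1, 2, 3}.
  Column 1 already contains {2, 3}.
  Its 2×2 block (box 3) already contains {1, 2, 3}.
  The only value from 1–4 not eliminated is 4, so r3c1 = 4.
For r2c1:
  Row 2 already contains {2, 3, 4}.
  Column 1 already contains {2, 3}.
  Its 2×2 block (box 1) already contains {2, 3, 4}.
  The only value from 1–4 not eliminated is 1, so r2c1 = 1.
For r4c4:
  Row 4 already contains {2, 3}.
  Column 4 already contains {2, 3, 4}.
  Its 2×2 block (box 4) already contains {2, 3}.
  The only value from 1–4 not eliminated is 1, so r4c4 = 1.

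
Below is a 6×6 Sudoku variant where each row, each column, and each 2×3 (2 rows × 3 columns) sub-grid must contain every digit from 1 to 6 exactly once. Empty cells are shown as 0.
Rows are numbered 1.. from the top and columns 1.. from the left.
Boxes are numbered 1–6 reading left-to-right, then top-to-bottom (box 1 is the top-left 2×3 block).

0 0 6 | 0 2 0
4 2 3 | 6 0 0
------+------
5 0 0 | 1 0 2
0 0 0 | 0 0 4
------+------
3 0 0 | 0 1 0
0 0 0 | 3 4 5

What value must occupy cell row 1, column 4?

Cell row 1, column 4 itself could take any of {4, 5} by direct elimination.
Consider where 4 can go in row 1.
row 1, column 1 is out (column 1 already has a 4).
row 1, column 2 is out (box 1 already has a 4).
row 1, column 6 is out (column 6 already has a 4).
So the only cell in row 1 that can hold 4 is row 1, column 4.
Therefore row 1, column 4 = 4.

4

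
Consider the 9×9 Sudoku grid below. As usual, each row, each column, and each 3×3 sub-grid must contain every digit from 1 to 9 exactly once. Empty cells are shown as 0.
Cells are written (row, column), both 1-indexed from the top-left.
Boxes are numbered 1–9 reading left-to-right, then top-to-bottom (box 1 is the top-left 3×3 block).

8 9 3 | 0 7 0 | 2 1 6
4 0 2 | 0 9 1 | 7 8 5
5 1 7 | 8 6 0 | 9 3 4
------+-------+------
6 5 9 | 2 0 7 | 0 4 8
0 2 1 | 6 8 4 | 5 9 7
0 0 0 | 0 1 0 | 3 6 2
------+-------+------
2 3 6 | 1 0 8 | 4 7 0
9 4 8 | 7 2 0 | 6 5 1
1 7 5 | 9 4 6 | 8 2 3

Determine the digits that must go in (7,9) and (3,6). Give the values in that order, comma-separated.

9,2

For (7,9):
  Row 7 already contains {1, 2, 3, 4, 6, 7, 8}.
  Column 9 already contains {1, 2, 3, 4, 5, 6, 7, 8}.
  Its 3×3 block (box 9) already contains {1, 2, 3, 4, 5, 6, 7, 8}.
  The only value from 1–9 not eliminated is 9, so (7,9) = 9.
For (3,6):
  Row 3 already contains {1, 3, 4, 5, 6, 7, 8, 9}.
  Column 6 already contains {1, 4, 6, 7, 8}.
  Its 3×3 block (box 2) already contains {1, 6, 7, 8, 9}.
  The only value from 1–9 not eliminated is 2, so (3,6) = 2.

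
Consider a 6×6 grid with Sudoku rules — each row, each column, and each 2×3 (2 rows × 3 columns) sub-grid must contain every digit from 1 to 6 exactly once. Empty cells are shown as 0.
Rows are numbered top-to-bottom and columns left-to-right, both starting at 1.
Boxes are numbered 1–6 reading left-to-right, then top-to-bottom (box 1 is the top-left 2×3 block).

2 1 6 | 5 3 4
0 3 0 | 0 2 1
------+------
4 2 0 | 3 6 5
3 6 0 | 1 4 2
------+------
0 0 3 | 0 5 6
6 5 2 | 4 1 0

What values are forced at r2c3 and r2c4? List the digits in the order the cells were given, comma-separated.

For r2c3:
  Consider where 4 can go in box 1.
  r2c1 is out (column 1 already has a 4).
  So the only cell in box 1 that can hold 4 is r2c3.
  So r2c3 = 4.
For r2c4:
  Row 2 already contains {1, 2, 3}.
  Column 4 already contains {1, 3, 4, 5}.
  Its 2×3 block (box 2) already contains {1, 2, 3, 4, 5}.
  The only value from 1–6 not eliminated is 6, so r2c4 = 6.

4,6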